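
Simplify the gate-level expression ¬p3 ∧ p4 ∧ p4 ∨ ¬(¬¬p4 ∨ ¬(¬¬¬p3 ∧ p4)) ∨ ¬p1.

¬p3 ∧ p4 ∧ p4 ∨ ¬(¬¬p4 ∨ ¬(¬¬¬p3 ∧ p4)) ∨ ¬p1
= ¬p3 ∧ p4 ∧ p4 ∨ ¬(¬¬p4 ∨ ¬(¬p3 ∧ p4)) ∨ ¬p1
= ¬p3 ∧ p4 ∧ p4 ∨ ¬p4 ∧ ¬p3 ∧ p4 ∨ ¬p1
= ¬p3 ∧ p4 ∨ ¬p1

¬p3 ∧ p4 ∨ ¬p1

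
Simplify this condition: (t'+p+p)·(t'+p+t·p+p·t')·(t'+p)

t'+p

(t'+p+p)·(t'+p+t·p+p·t')·(t'+p)
= (t'+p+p)·(t'+p+p)·(t'+p)   (distribution)
= (t'+p+p)·(t'+p)   (idempotence)
= t'+p   (absorption)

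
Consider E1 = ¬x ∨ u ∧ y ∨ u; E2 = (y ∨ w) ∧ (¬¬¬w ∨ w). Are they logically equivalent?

E1: ¬x ∨ u ∧ y ∨ u
    = ¬x ∨ u
E2: (y ∨ w) ∧ (¬¬¬w ∨ w)
    = (y ∨ w) ∧ (¬w ∨ w)
    = y ∨ w
These differ: at u=0, w=0, x=0, y=0, E1 = 1 but E2 = 0.

No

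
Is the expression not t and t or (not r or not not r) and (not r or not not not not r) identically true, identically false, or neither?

not t and t or (not r or not not r) and (not r or not not not not r)
= not t and t or (not r or not not r) and (not r or not not r)   (double negation)
= not t and t or not r or not not r   (idempotence)
= not r or not not r   (complement / identity)
= not r or r   (double negation)
= True   (complement)

identically true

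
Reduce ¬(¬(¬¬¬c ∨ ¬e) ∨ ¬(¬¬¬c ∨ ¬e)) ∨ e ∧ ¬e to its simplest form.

¬c ∨ ¬e

¬(¬(¬¬¬c ∨ ¬e) ∨ ¬(¬¬¬c ∨ ¬e)) ∨ e ∧ ¬e
= (¬¬¬c ∨ ¬e) ∧ (¬¬¬c ∨ ¬e) ∨ e ∧ ¬e   [De Morgan]
= ¬¬¬c ∨ ¬e ∨ e ∧ ¬e   [idempotence]
= ¬c ∨ ¬e ∨ e ∧ ¬e   [double negation]
= ¬c ∨ ¬e   [complement / identity]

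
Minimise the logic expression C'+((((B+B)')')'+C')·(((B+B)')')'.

C'+B'

C'+((((B+B)')')'+C')·(((B+B)')')'
= C'+(((B+B)')')'   [absorption]
= C'+((B')')'   [idempotence]
= C'+B'   [double negation]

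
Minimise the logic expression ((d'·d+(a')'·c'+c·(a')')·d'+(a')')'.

((d'·d+(a')'·c'+c·(a')')·d'+(a')')'
= ((d'·d+(a')')·d'+(a')')'   — distribution
= ((a')'·d'+(a')')'   — complement / identity
= ((a')')'   — absorption
= a'   — double negation

a'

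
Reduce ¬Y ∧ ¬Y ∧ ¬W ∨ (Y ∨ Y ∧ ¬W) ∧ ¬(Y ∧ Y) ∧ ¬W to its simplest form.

¬Y ∧ ¬Y ∧ ¬W ∨ (Y ∨ Y ∧ ¬W) ∧ ¬(Y ∧ Y) ∧ ¬W
= ¬Y ∧ ¬Y ∧ ¬W ∨ Y ∧ ¬(Y ∧ Y) ∧ ¬W
= ¬Y ∧ ¬Y ∧ ¬W ∨ Y ∧ ¬Y ∧ ¬W
= ¬Y ∧ ¬W

¬Y ∧ ¬W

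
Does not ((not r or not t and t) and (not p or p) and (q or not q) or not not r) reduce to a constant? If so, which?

not ((not r or not t and t) and (not p or p) and (q or not q) or not not r)
= not ((not r or not t and t) and (q or not q) or not not r)   (complement / identity)
= not (not r or not t and t or not not r)   (complement / identity)
= not (not r or not not r)   (complement / identity)
= r and not r   (De Morgan)
= False   (complement)

yes, False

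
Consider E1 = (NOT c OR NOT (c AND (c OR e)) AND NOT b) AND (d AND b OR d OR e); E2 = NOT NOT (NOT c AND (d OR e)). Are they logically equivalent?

E1: (NOT c OR NOT (c AND (c OR e)) AND NOT b) AND (d AND b OR d OR e)
    = (NOT c OR NOT (c AND (c OR e)) AND NOT b) AND (d OR e)   (absorption)
    = (NOT c OR NOT c AND NOT b) AND (d OR e)   (absorption)
    = NOT c AND (d OR e)   (absorption)
E2: NOT NOT (NOT c AND (d OR e))
    = NOT c AND (d OR e)   (double negation)
Both reduce to NOT c AND (d OR e), so they are equivalent.

Yes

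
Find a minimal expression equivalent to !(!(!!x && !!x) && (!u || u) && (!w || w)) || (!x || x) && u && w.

!(!(!!x && !!x) && (!u || u) && (!w || w)) || (!x || x) && u && w
= !(!(!!x && !!x) && (!w || w)) || (!x || x) && u && w   [complement / identity]
= !!(!!x && !!x) || (!x || x) && u && w   [complement / identity]
= !!(!!x && !!x) || u && w   [complement / identity]
= !(!x || !x) || u && w   [De Morgan]
= x && x || u && w   [De Morgan]
= x || u && w   [idempotence]

x || u && w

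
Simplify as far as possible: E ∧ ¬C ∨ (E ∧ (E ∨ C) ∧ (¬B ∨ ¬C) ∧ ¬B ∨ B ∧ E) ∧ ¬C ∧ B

E ∧ ¬C ∨ (E ∧ (E ∨ C) ∧ (¬B ∨ ¬C) ∧ ¬B ∨ B ∧ E) ∧ ¬C ∧ B
= E ∧ ¬C ∨ (E ∧ (E ∨ C) ∧ ¬B ∨ B ∧ E) ∧ ¬C ∧ B   (absorption)
= E ∧ ¬C ∨ (E ∧ ¬B ∨ B ∧ E) ∧ ¬C ∧ B   (absorption)
= E ∧ ¬C ∨ E ∧ ¬C ∧ B   (distribution)
= E ∧ ¬C   (absorption)

E ∧ ¬C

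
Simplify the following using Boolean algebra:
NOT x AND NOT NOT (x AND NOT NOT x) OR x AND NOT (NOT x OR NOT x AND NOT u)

x

NOT x AND NOT NOT (x AND NOT NOT x) OR x AND NOT (NOT x OR NOT x AND NOT u)
= NOT x AND NOT NOT (x AND NOT NOT x) OR x AND NOT NOT x   [absorption]
= NOT x AND NOT NOT (x AND x) OR x AND NOT NOT x   [double negation]
= NOT x AND NOT NOT x OR x AND NOT NOT x   [idempotence]
= NOT NOT x   [distribution]
= x   [double negation]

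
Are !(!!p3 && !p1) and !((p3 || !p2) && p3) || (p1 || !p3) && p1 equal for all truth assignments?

Yes

E1: !(!!p3 && !p1)
    = !p3 || p1   (De Morgan)
E2: !((p3 || !p2) && p3) || (p1 || !p3) && p1
    = !p3 || (p1 || !p3) && p1   (absorption)
    = !p3 || p1   (absorption)
Both reduce to !p3 || p1, so they are equivalent.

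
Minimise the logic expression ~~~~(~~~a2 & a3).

~~~~(~~~a2 & a3)
= ~~~~(~a2 & a3)   [double negation]
= ~~(~a2 & a3)   [double negation]
= ~a2 & a3   [double negation]

~a2 & a3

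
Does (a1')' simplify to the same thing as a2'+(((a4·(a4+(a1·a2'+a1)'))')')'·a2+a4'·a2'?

E1: (a1')'
    = a1   (double negation)
E2: a2'+(((a4·(a4+(a1·a2'+a1)'))')')'·a2+a4'·a2'
    = a2'+(((a4·(a4+a1'))')')'·a2+a4'·a2'   (absorption)
    = a2'+((a4')')'·a2+a4'·a2'   (absorption)
    = a2'+a4'·a2+a4'·a2'   (double negation)
    = a2'+a4'   (distribution)
These differ: at a1=0, a2=0, a4=1, E1 = 0 but E2 = 1.

No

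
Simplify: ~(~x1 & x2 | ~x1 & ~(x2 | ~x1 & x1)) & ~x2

x1 & ~x2

~(~x1 & x2 | ~x1 & ~(x2 | ~x1 & x1)) & ~x2
= ~(~x1 & x2 | ~x1 & ~x2) & ~x2   — complement / identity
= ~~x1 & ~x2   — distribution
= x1 & ~x2   — double negation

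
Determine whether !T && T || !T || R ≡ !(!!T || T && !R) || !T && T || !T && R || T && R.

E1: !T && T || !T || R
    = !T || R
E2: !(!!T || T && !R) || !T && T || !T && R || T && R
    = !(!!T || T && !R) || !T && R || T && R
    = !(T || T && !R) || !T && R || T && R
    = !T || !T && R || T && R
    = !T || R
Both reduce to !T || R, so they are equivalent.

Yes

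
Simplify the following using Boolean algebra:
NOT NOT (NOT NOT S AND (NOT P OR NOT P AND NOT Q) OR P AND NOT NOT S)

NOT NOT (NOT NOT S AND (NOT P OR NOT P AND NOT Q) OR P AND NOT NOT S)
= NOT NOT (NOT NOT S AND NOT P OR P AND NOT NOT S)   (absorption)
= NOT NOT NOT NOT S   (distribution)
= NOT NOT S   (double negation)
= S   (double negation)

S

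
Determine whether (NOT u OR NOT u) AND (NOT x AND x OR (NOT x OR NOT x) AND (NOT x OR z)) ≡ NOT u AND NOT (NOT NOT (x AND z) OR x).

Yes

E1: (NOT u OR NOT u) AND (NOT x AND x OR (NOT x OR NOT x) AND (NOT x OR z))
    = NOT u AND (NOT x AND x OR (NOT x OR NOT x) AND (NOT x OR z))   [idempotence]
    = NOT u AND (NOT x AND x OR NOT x AND z OR NOT x)   [distribution]
    = NOT u AND (NOT x AND z OR NOT x)   [complement / identity]
    = NOT u AND NOT x   [absorption]
E2: NOT u AND NOT (NOT NOT (x AND z) OR x)
    = NOT u AND NOT (x AND z OR x)   [double negation]
    = NOT u AND NOT x   [absorption]
Both reduce to NOT u AND NOT x, so they are equivalent.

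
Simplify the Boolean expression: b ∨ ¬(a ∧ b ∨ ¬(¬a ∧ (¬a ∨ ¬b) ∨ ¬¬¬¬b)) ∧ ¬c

b ∨ ¬(a ∧ b ∨ ¬(¬a ∧ (¬a ∨ ¬b) ∨ ¬¬¬¬b)) ∧ ¬c
= b ∨ ¬(a ∧ b ∨ ¬(¬a ∧ (¬a ∨ ¬b) ∨ ¬¬b)) ∧ ¬c   [double negation]
= b ∨ ¬(a ∧ b ∨ ¬(¬a ∨ ¬¬b)) ∧ ¬c   [absorption]
= b ∨ ¬(a ∧ b ∨ a ∧ ¬b) ∧ ¬c   [De Morgan]
= b ∨ ¬a ∧ ¬c   [distribution]

b ∨ ¬a ∧ ¬c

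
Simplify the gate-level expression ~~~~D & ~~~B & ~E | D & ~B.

D & ~B

~~~~D & ~~~B & ~E | D & ~B
= ~~D & ~~~B & ~E | D & ~B
= ~~D & ~B & ~E | D & ~B
= D & ~B & ~E | D & ~B
= D & ~B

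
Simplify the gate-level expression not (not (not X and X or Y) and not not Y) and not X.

not X

not (not (not X and X or Y) and not not Y) and not X
= not (not Y and not not Y) and not X
= (Y or not Y) and not X
= not X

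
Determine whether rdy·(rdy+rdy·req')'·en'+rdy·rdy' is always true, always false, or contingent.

rdy·(rdy+rdy·req')'·en'+rdy·rdy'
= rdy·rdy'·en'+rdy·rdy'
= rdy·rdy'
= 0

always false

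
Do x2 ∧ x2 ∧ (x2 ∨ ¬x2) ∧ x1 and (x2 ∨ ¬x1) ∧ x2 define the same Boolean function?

E1: x2 ∧ x2 ∧ (x2 ∨ ¬x2) ∧ x1
    = x2 ∧ (x2 ∨ ¬x2) ∧ x1
    = x2 ∧ x1
E2: (x2 ∨ ¬x1) ∧ x2
    = x2
These differ: at x1=0, x2=1, E1 = 0 but E2 = 1.

No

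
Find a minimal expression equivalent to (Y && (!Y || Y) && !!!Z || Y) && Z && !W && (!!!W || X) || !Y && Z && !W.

(Y && (!Y || Y) && !!!Z || Y) && Z && !W && (!!!W || X) || !Y && Z && !W
= (Y && !!!Z || Y) && Z && !W && (!!!W || X) || !Y && Z && !W   [complement / identity]
= (Y && !!!Z || Y) && Z && !W && (!W || X) || !Y && Z && !W   [double negation]
= (Y && !Z || Y) && Z && !W && (!W || X) || !Y && Z && !W   [double negation]
= Y && Z && !W && (!W || X) || !Y && Z && !W   [absorption]
= Y && Z && !W || !Y && Z && !W   [absorption]
= Z && !W   [distribution]

Z && !W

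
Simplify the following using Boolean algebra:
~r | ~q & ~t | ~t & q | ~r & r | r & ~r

~r | ~t

~r | ~q & ~t | ~t & q | ~r & r | r & ~r
= ~r | ~q & ~t | ~t & q | ~r & r   [complement / identity]
= ~r | ~q & ~t | ~t & q   [complement / identity]
= ~r | ~t   [distribution]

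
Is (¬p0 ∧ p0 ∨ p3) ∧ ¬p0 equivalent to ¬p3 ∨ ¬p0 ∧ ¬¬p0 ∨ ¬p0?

E1: (¬p0 ∧ p0 ∨ p3) ∧ ¬p0
    = p3 ∧ ¬p0   [complement / identity]
E2: ¬p3 ∨ ¬p0 ∧ ¬¬p0 ∨ ¬p0
    = ¬p3 ∨ ¬p0 ∧ p0 ∨ ¬p0   [double negation]
    = ¬p3 ∨ ¬p0   [complement / identity]
These differ: at p0=0, p3=0, E1 = 0 but E2 = 1.

No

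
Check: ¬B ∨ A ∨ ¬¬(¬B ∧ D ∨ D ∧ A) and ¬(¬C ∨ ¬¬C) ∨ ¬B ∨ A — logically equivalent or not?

Yes

E1: ¬B ∨ A ∨ ¬¬(¬B ∧ D ∨ D ∧ A)
    = ¬B ∨ A ∨ ¬¬((¬B ∨ A) ∧ D)
    = ¬B ∨ A ∨ (¬B ∨ A) ∧ D
    = ¬B ∨ A
E2: ¬(¬C ∨ ¬¬C) ∨ ¬B ∨ A
    = C ∧ ¬C ∨ ¬B ∨ A
    = ¬B ∨ A
Both reduce to ¬B ∨ A, so they are equivalent.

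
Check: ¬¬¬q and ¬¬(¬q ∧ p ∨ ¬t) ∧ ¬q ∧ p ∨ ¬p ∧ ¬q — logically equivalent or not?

E1: ¬¬¬q
    = ¬q   (double negation)
E2: ¬¬(¬q ∧ p ∨ ¬t) ∧ ¬q ∧ p ∨ ¬p ∧ ¬q
    = (¬q ∧ p ∨ ¬t) ∧ ¬q ∧ p ∨ ¬p ∧ ¬q   (double negation)
    = ¬q ∧ p ∨ ¬p ∧ ¬q   (absorption)
    = ¬q   (distribution)
Both reduce to ¬q, so they are equivalent.

Yes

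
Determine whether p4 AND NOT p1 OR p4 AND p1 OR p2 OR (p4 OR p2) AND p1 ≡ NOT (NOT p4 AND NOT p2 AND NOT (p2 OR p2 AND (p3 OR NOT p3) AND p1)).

E1: p4 AND NOT p1 OR p4 AND p1 OR p2 OR (p4 OR p2) AND p1
    = p4 OR p2 OR (p4 OR p2) AND p1   (distribution)
    = p4 OR p2   (absorption)
E2: NOT (NOT p4 AND NOT p2 AND NOT (p2 OR p2 AND (p3 OR NOT p3) AND p1))
    = NOT (NOT p4 AND NOT p2 AND NOT (p2 OR p2 AND p1))   (complement / identity)
    = NOT (NOT p4 AND NOT p2 AND NOT p2)   (absorption)
    = NOT (NOT p4 AND NOT p2)   (idempotence)
    = p4 OR p2   (De Morgan)
Both reduce to p4 OR p2, so they are equivalent.

Yes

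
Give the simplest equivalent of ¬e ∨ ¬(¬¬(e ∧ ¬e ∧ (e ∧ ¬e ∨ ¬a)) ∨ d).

¬e ∨ ¬(¬¬(e ∧ ¬e ∧ (e ∧ ¬e ∨ ¬a)) ∨ d)
= ¬e ∨ ¬(¬¬(e ∧ ¬e) ∨ d)
= ¬e ∨ ¬(e ∧ ¬e ∨ d)
= ¬e ∨ ¬d

¬e ∨ ¬d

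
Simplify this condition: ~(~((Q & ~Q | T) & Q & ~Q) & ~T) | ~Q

T | ~Q

~(~((Q & ~Q | T) & Q & ~Q) & ~T) | ~Q
= ~(~(Q & ~Q) & ~T) | ~Q
= Q & ~Q | T | ~Q
= T | ~Q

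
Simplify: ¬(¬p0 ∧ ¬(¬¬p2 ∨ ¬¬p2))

¬(¬p0 ∧ ¬(¬¬p2 ∨ ¬¬p2))
= p0 ∨ ¬¬p2 ∨ ¬¬p2   — De Morgan
= p0 ∨ ¬¬p2   — idempotence
= p0 ∨ p2   — double negation

p0 ∨ p2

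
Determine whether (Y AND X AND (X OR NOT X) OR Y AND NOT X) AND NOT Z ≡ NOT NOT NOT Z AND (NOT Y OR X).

No

E1: (Y AND X AND (X OR NOT X) OR Y AND NOT X) AND NOT Z
    = (Y AND X OR Y AND NOT X) AND NOT Z   [complement / identity]
    = Y AND NOT Z   [distribution]
E2: NOT NOT NOT Z AND (NOT Y OR X)
    = NOT Z AND (NOT Y OR X)   [double negation]
These differ: at X=1, Y=0, Z=0, E1 = 0 but E2 = 1.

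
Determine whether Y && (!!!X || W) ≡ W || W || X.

No

E1: Y && (!!!X || W)
    = Y && (!X || W)   (double negation)
E2: W || W || X
    = W || X   (idempotence)
These differ: at W=0, X=1, Y=0, E1 = 0 but E2 = 1.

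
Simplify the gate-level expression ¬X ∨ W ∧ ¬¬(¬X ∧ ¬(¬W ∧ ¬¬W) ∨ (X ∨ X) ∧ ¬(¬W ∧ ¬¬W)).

¬X ∨ W ∧ ¬¬(¬X ∧ ¬(¬W ∧ ¬¬W) ∨ (X ∨ X) ∧ ¬(¬W ∧ ¬¬W))
= ¬X ∨ W ∧ ¬¬(¬X ∧ ¬(¬W ∧ ¬¬W) ∨ X ∧ ¬(¬W ∧ ¬¬W))   (idempotence)
= ¬X ∨ W ∧ (¬X ∧ ¬(¬W ∧ ¬¬W) ∨ X ∧ ¬(¬W ∧ ¬¬W))   (double negation)
= ¬X ∨ W ∧ ¬(¬W ∧ ¬¬W)   (distribution)
= ¬X ∨ W ∧ (W ∨ ¬W)   (De Morgan)
= ¬X ∨ W   (complement / identity)

¬X ∨ W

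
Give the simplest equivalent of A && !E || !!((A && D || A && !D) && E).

A && !E || !!((A && D || A && !D) && E)
= A && !E || !!(A && E)   — distribution
= A && !E || A && E   — double negation
= A   — distribution

A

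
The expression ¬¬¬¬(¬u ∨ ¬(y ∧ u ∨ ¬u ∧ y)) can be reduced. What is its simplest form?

¬u ∨ ¬y

¬¬¬¬(¬u ∨ ¬(y ∧ u ∨ ¬u ∧ y))
= ¬¬¬¬(¬u ∨ ¬y)   (distribution)
= ¬¬(¬u ∨ ¬y)   (double negation)
= ¬u ∨ ¬y   (double negation)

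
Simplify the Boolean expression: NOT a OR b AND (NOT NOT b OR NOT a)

NOT a OR b AND (NOT NOT b OR NOT a)
= NOT a OR b AND (b OR NOT a)   (double negation)
= NOT a OR b   (absorption)

NOT a OR b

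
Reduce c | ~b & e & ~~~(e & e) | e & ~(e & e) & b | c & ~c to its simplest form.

c | ~b & e & ~~~(e & e) | e & ~(e & e) & b | c & ~c
= c | ~b & e & ~(e & e) | e & ~(e & e) & b | c & ~c   [double negation]
= c | e & ~(e & e) | c & ~c   [distribution]
= c | e & ~e | c & ~c   [idempotence]
= c | c & ~c   [complement / identity]
= c   [complement / identity]

c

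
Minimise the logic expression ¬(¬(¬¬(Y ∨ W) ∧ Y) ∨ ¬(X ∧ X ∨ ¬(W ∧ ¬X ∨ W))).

Y ∧ (X ∨ ¬W)

¬(¬(¬¬(Y ∨ W) ∧ Y) ∨ ¬(X ∧ X ∨ ¬(W ∧ ¬X ∨ W)))
= ¬(¬(¬¬(Y ∨ W) ∧ Y) ∨ ¬(X ∨ ¬(W ∧ ¬X ∨ W)))
= ¬(¬((Y ∨ W) ∧ Y) ∨ ¬(X ∨ ¬(W ∧ ¬X ∨ W)))
= (Y ∨ W) ∧ Y ∧ (X ∨ ¬(W ∧ ¬X ∨ W))
= Y ∧ (X ∨ ¬(W ∧ ¬X ∨ W))
= Y ∧ (X ∨ ¬W)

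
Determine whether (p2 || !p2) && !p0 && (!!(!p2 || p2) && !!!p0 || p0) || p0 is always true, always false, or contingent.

always true

(p2 || !p2) && !p0 && (!!(!p2 || p2) && !!!p0 || p0) || p0
= (p2 || !p2) && !p0 && ((!p2 || p2) && !!!p0 || p0) || p0   [double negation]
= (p2 || !p2) && !p0 && (!!!p0 || p0) || p0   [complement / identity]
= !p0 && (!!!p0 || p0) || p0   [complement / identity]
= !p0 && (!p0 || p0) || p0   [double negation]
= !p0 || p0   [complement / identity]
= true   [complement]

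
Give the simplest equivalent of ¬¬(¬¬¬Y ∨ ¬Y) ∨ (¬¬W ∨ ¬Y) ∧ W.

¬¬(¬¬¬Y ∨ ¬Y) ∨ (¬¬W ∨ ¬Y) ∧ W
= ¬¬(¬¬¬Y ∨ ¬Y) ∨ (W ∨ ¬Y) ∧ W   — double negation
= ¬¬(¬Y ∨ ¬Y) ∨ (W ∨ ¬Y) ∧ W   — double negation
= ¬Y ∨ ¬Y ∨ (W ∨ ¬Y) ∧ W   — double negation
= ¬Y ∨ (W ∨ ¬Y) ∧ W   — idempotence
= ¬Y ∨ W   — absorption

¬Y ∨ W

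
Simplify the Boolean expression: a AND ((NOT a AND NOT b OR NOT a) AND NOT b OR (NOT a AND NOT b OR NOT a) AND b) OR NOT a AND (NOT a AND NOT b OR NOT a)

a AND ((NOT a AND NOT b OR NOT a) AND NOT b OR (NOT a AND NOT b OR NOT a) AND b) OR NOT a AND (NOT a AND NOT b OR NOT a)
= a AND (NOT a AND NOT b OR NOT a) OR NOT a AND (NOT a AND NOT b OR NOT a)   — distribution
= NOT a AND NOT b OR NOT a   — distribution
= NOT a   — absorption

NOT a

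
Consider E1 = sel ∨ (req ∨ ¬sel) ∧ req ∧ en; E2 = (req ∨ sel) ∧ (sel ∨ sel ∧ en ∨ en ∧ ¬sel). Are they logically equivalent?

Yes

E1: sel ∨ (req ∨ ¬sel) ∧ req ∧ en
    = sel ∨ req ∧ en   — absorption
E2: (req ∨ sel) ∧ (sel ∨ sel ∧ en ∨ en ∧ ¬sel)
    = sel ∨ req ∧ (sel ∧ en ∨ en ∧ ¬sel)   — distribution
    = sel ∨ req ∧ en   — distribution
Both reduce to sel ∨ req ∧ en, so they are equivalent.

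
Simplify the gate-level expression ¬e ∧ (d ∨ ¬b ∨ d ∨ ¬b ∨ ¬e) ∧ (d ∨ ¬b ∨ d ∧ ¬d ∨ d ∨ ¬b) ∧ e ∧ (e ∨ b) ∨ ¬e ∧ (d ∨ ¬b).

¬e ∧ (d ∨ ¬b)

¬e ∧ (d ∨ ¬b ∨ d ∨ ¬b ∨ ¬e) ∧ (d ∨ ¬b ∨ d ∧ ¬d ∨ d ∨ ¬b) ∧ e ∧ (e ∨ b) ∨ ¬e ∧ (d ∨ ¬b)
= ¬e ∧ (d ∨ ¬b ∨ d ∨ ¬b ∨ ¬e) ∧ (d ∨ ¬b ∨ d ∨ ¬b) ∧ e ∧ (e ∨ b) ∨ ¬e ∧ (d ∨ ¬b)   (complement / identity)
= ¬e ∧ (d ∨ ¬b ∨ d ∨ ¬b) ∧ e ∧ (e ∨ b) ∨ ¬e ∧ (d ∨ ¬b)   (absorption)
= ¬e ∧ (d ∨ ¬b) ∧ e ∧ (e ∨ b) ∨ ¬e ∧ (d ∨ ¬b)   (idempotence)
= ¬e ∧ (d ∨ ¬b) ∧ e ∨ ¬e ∧ (d ∨ ¬b)   (absorption)
= ¬e ∧ (d ∨ ¬b)   (absorption)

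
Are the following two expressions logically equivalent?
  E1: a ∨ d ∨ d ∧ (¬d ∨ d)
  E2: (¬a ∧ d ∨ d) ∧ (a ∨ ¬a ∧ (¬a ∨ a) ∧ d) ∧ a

No

E1: a ∨ d ∨ d ∧ (¬d ∨ d)
    = a ∨ d ∨ d   (complement / identity)
    = a ∨ d   (idempotence)
E2: (¬a ∧ d ∨ d) ∧ (a ∨ ¬a ∧ (¬a ∨ a) ∧ d) ∧ a
    = (¬a ∧ d ∨ d) ∧ (a ∨ ¬a ∧ d) ∧ a   (complement / identity)
    = (¬a ∧ d ∨ d ∧ a) ∧ a   (distribution)
    = d ∧ a   (distribution)
These differ: at a=1, d=0, E1 = 1 but E2 = 0.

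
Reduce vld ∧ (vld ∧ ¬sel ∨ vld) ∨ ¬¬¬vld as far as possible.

vld ∧ (vld ∧ ¬sel ∨ vld) ∨ ¬¬¬vld
= vld ∧ vld ∨ ¬¬¬vld   [absorption]
= vld ∨ ¬¬¬vld   [idempotence]
= vld ∨ ¬vld   [double negation]
= True   [complement]

True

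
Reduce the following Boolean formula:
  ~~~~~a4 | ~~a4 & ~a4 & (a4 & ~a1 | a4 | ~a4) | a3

~a4 | a3

~~~~~a4 | ~~a4 & ~a4 & (a4 & ~a1 | a4 | ~a4) | a3
= ~~~~~a4 | a4 & ~a4 & (a4 & ~a1 | a4 | ~a4) | a3   (double negation)
= ~~~~~a4 | a4 & ~a4 & (a4 | ~a4) | a3   (absorption)
= ~~~~~a4 | a4 & ~a4 | a3   (complement / identity)
= ~~~~~a4 | a3   (complement / identity)
= ~~~a4 | a3   (double negation)
= ~a4 | a3   (double negation)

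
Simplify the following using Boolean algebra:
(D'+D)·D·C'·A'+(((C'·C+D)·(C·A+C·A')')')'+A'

(D'+D)·D·C'·A'+(((C'·C+D)·(C·A+C·A')')')'+A'
= D·C'·A'+(((C'·C+D)·(C·A+C·A')')')'+A'   — complement / identity
= D·C'·A'+((D·(C·A+C·A')')')'+A'   — complement / identity
= D·C'·A'+D·(C·A+C·A')'+A'   — double negation
= D·C'·A'+D·C'+A'   — distribution
= D·C'+A'   — absorption

D·C'+A'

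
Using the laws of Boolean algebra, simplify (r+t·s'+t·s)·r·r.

(r+t·s'+t·s)·r·r
= (r+t)·r·r   [distribution]
= r·r   [absorption]
= r   [idempotence]

r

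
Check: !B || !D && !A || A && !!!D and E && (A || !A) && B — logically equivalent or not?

No

E1: !B || !D && !A || A && !!!D
    = !B || !D && !A || A && !D
    = !B || !D
E2: E && (A || !A) && B
    = E && B
These differ: at A=0, B=0, D=0, E=0, E1 = 1 but E2 = 0.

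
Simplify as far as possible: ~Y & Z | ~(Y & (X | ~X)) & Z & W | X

~Y & Z | ~(Y & (X | ~X)) & Z & W | X
= ~Y & Z | ~Y & Z & W | X   [complement / identity]
= ~Y & Z | X   [absorption]

~Y & Z | X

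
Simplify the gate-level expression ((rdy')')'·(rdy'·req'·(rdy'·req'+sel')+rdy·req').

((rdy')')'·(rdy'·req'·(rdy'·req'+sel')+rdy·req')
= ((rdy')')'·(rdy'·req'+rdy·req')   (absorption)
= rdy'·(rdy'·req'+rdy·req')   (double negation)
= rdy'·req'   (distribution)

rdy'·req'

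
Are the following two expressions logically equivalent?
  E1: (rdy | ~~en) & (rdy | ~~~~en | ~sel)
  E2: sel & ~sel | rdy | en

E1: (rdy | ~~en) & (rdy | ~~~~en | ~sel)
    = (rdy | ~~en) & (rdy | ~~en | ~sel)   (double negation)
    = rdy | ~~en   (absorption)
    = rdy | en   (double negation)
E2: sel & ~sel | rdy | en
    = rdy | en   (complement / identity)
Both reduce to rdy | en, so they are equivalent.

Yes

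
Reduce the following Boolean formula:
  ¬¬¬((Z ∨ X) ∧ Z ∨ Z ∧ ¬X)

¬Z

¬¬¬((Z ∨ X) ∧ Z ∨ Z ∧ ¬X)
= ¬((Z ∨ X) ∧ Z ∨ Z ∧ ¬X)   [double negation]
= ¬(Z ∨ Z ∧ ¬X)   [absorption]
= ¬Z   [absorption]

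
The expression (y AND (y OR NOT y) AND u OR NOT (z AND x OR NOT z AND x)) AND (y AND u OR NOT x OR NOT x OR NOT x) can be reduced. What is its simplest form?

(y AND (y OR NOT y) AND u OR NOT (z AND x OR NOT z AND x)) AND (y AND u OR NOT x OR NOT x OR NOT x)
= (y AND u OR NOT (z AND x OR NOT z AND x)) AND (y AND u OR NOT x OR NOT x OR NOT x)   (complement / identity)
= (y AND u OR NOT (z AND x OR NOT z AND x)) AND (y AND u OR NOT x OR NOT x)   (idempotence)
= (y AND u OR NOT x) AND (y AND u OR NOT x OR NOT x)   (distribution)
= (y AND u OR NOT x) AND (y AND u OR NOT x)   (idempotence)
= y AND u OR NOT x   (idempotence)

y AND u OR NOT x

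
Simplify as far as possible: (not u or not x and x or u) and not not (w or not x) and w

w

(not u or not x and x or u) and not not (w or not x) and w
= (not u or not x and x or u) and (w or not x) and w   (double negation)
= (not u or u) and (w or not x) and w   (complement / identity)
= (not u or u) and w   (absorption)
= w   (complement / identity)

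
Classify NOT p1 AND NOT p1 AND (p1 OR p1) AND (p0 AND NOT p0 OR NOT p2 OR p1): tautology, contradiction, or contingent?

contradiction

NOT p1 AND NOT p1 AND (p1 OR p1) AND (p0 AND NOT p0 OR NOT p2 OR p1)
= NOT p1 AND NOT p1 AND (p1 OR p1) AND (NOT p2 OR p1)   — complement / identity
= NOT p1 AND (p1 OR p1) AND (NOT p2 OR p1)   — idempotence
= NOT p1 AND (p1 AND NOT p2 OR p1)   — distribution
= NOT p1 AND p1   — absorption
= FALSE   — complement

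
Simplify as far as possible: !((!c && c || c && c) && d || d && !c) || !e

!((!c && c || c && c) && d || d && !c) || !e
= !(c && d || d && !c) || !e   [distribution]
= !d || !e   [distribution]

!d || !e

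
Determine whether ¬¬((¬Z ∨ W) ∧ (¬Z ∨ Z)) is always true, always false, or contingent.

¬¬((¬Z ∨ W) ∧ (¬Z ∨ Z))
= ¬¬(¬Z ∨ W)   — complement / identity
= ¬Z ∨ W   — double negation
This depends on W, Z, so it is not a constant.

contingent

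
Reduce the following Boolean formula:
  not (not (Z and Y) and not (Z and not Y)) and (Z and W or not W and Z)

Z

not (not (Z and Y) and not (Z and not Y)) and (Z and W or not W and Z)
= (Z and Y or Z and not Y) and (Z and W or not W and Z)   — De Morgan
= (Z and Y or Z and not Y) and Z   — distribution
= Z and Z   — distribution
= Z   — idempotence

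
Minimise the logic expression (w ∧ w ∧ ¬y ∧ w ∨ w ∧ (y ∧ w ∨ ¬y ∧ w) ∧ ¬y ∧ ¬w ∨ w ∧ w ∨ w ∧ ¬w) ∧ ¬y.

w ∧ ¬y

(w ∧ w ∧ ¬y ∧ w ∨ w ∧ (y ∧ w ∨ ¬y ∧ w) ∧ ¬y ∧ ¬w ∨ w ∧ w ∨ w ∧ ¬w) ∧ ¬y
= (w ∧ w ∧ ¬y ∧ w ∨ w ∧ w ∧ ¬y ∧ ¬w ∨ w ∧ w ∨ w ∧ ¬w) ∧ ¬y   (distribution)
= (w ∧ w ∧ ¬y ∨ w ∧ w ∨ w ∧ ¬w) ∧ ¬y   (distribution)
= (w ∧ w ∨ w ∧ ¬w) ∧ ¬y   (absorption)
= w ∧ ¬y   (distribution)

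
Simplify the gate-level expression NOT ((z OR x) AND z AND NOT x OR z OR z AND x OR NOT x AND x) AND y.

NOT ((z OR x) AND z AND NOT x OR z OR z AND x OR NOT x AND x) AND y
= NOT ((z OR x) AND z AND NOT x OR z OR z AND x) AND y   (complement / identity)
= NOT ((z OR x) AND z AND NOT x OR z) AND y   (absorption)
= NOT (z AND NOT x OR z) AND y   (absorption)
= NOT z AND y   (absorption)

NOT z AND y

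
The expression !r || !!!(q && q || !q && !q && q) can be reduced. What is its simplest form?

!r || !q

!r || !!!(q && q || !q && !q && q)
= !r || !!!(q && q || !q && q)   (idempotence)
= !r || !(q && q || !q && q)   (double negation)
= !r || !q   (distribution)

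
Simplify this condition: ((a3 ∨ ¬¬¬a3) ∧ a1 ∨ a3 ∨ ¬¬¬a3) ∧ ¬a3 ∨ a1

¬a3 ∨ a1

((a3 ∨ ¬¬¬a3) ∧ a1 ∨ a3 ∨ ¬¬¬a3) ∧ ¬a3 ∨ a1
= (a3 ∨ ¬¬¬a3) ∧ ¬a3 ∨ a1   — absorption
= (a3 ∨ ¬a3) ∧ ¬a3 ∨ a1   — double negation
= ¬a3 ∨ a1   — complement / identity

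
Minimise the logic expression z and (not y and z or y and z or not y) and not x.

z and not x

z and (not y and z or y and z or not y) and not x
= z and (z or not y) and not x   [distribution]
= z and not x   [absorption]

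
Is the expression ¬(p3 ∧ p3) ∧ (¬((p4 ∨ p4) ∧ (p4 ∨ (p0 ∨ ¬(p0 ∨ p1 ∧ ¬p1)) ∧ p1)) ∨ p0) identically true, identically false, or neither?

¬(p3 ∧ p3) ∧ (¬((p4 ∨ p4) ∧ (p4 ∨ (p0 ∨ ¬(p0 ∨ p1 ∧ ¬p1)) ∧ p1)) ∨ p0)
= ¬(p3 ∧ p3) ∧ (¬((p4 ∨ p4) ∧ (p4 ∨ (p0 ∨ ¬p0) ∧ p1)) ∨ p0)
= ¬(p3 ∧ p3) ∧ (¬((p4 ∨ p4) ∧ (p4 ∨ p1)) ∨ p0)
= ¬(p3 ∧ p3) ∧ (¬(p4 ∨ p4 ∧ p1) ∨ p0)
= ¬p3 ∧ (¬(p4 ∨ p4 ∧ p1) ∨ p0)
= ¬p3 ∧ (¬p4 ∨ p0)
This depends on p0, p3, p4, so it is not a constant.

neither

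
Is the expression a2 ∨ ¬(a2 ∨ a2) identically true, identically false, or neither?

identically true

a2 ∨ ¬(a2 ∨ a2)
= a2 ∨ ¬a2   (idempotence)
= True   (complement)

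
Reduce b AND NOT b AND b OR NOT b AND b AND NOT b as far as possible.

FALSE

b AND NOT b AND b OR NOT b AND b AND NOT b
= b AND NOT b
= FALSE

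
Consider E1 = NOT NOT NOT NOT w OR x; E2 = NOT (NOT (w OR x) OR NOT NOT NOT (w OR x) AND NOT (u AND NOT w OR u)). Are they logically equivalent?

E1: NOT NOT NOT NOT w OR x
    = NOT NOT w OR x   (double negation)
    = w OR x   (double negation)
E2: NOT (NOT (w OR x) OR NOT NOT NOT (w OR x) AND NOT (u AND NOT w OR u))
    = NOT (NOT (w OR x) OR NOT (w OR x) AND NOT (u AND NOT w OR u))   (double negation)
    = NOT (NOT (w OR x) OR NOT (w OR x) AND NOT u)   (absorption)
    = NOT NOT (w OR x)   (absorption)
    = w OR x   (double negation)
Both reduce to w OR x, so they are equivalent.

Yes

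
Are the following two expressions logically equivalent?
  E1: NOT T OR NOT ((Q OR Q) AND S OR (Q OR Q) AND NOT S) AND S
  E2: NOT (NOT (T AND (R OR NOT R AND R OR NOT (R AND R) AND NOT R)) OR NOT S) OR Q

No

E1: NOT T OR NOT ((Q OR Q) AND S OR (Q OR Q) AND NOT S) AND S
    = NOT T OR NOT (Q OR Q) AND S   (distribution)
    = NOT T OR NOT Q AND S   (idempotence)
E2: NOT (NOT (T AND (R OR NOT R AND R OR NOT (R AND R) AND NOT R)) OR NOT S) OR Q
    = NOT (NOT (T AND (R OR NOT R AND R OR NOT R AND NOT R)) OR NOT S) OR Q   (idempotence)
    = T AND (R OR NOT R AND R OR NOT R AND NOT R) AND S OR Q   (De Morgan)
    = T AND (R OR NOT R) AND S OR Q   (distribution)
    = T AND S OR Q   (complement / identity)
These differ: at Q=0, R=0, S=0, T=0, E1 = 1 but E2 = 0.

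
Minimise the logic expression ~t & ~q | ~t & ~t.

~t & ~q | ~t & ~t
= ~t & ~q | ~t   [idempotence]
= ~t   [absorption]

~t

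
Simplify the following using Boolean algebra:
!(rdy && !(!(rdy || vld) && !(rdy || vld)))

!rdy

!(rdy && !(!(rdy || vld) && !(rdy || vld)))
= !(rdy && (rdy || vld || rdy || vld))   (De Morgan)
= !(rdy && (rdy || vld))   (idempotence)
= !rdy   (absorption)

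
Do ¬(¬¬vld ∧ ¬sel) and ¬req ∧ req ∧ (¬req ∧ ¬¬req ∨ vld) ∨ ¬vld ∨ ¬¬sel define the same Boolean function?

Yes

E1: ¬(¬¬vld ∧ ¬sel)
    = ¬vld ∨ sel   — De Morgan
E2: ¬req ∧ req ∧ (¬req ∧ ¬¬req ∨ vld) ∨ ¬vld ∨ ¬¬sel
    = ¬req ∧ req ∧ (¬req ∧ ¬¬req ∨ vld) ∨ ¬vld ∨ sel   — double negation
    = ¬req ∧ req ∧ (¬req ∧ req ∨ vld) ∨ ¬vld ∨ sel   — double negation
    = ¬req ∧ req ∨ ¬vld ∨ sel   — absorption
    = ¬vld ∨ sel   — complement / identity
Both reduce to ¬vld ∨ sel, so they are equivalent.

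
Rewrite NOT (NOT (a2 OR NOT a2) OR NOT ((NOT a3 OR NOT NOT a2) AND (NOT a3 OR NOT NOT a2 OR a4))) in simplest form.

NOT a3 OR a2

NOT (NOT (a2 OR NOT a2) OR NOT ((NOT a3 OR NOT NOT a2) AND (NOT a3 OR NOT NOT a2 OR a4)))
= (a2 OR NOT a2) AND (NOT a3 OR NOT NOT a2) AND (NOT a3 OR NOT NOT a2 OR a4)   — De Morgan
= (a2 OR NOT a2) AND (NOT a3 OR NOT NOT a2)   — absorption
= NOT a3 OR NOT NOT a2   — complement / identity
= NOT a3 OR a2   — double negation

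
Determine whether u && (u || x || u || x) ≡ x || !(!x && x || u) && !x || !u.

No

E1: u && (u || x || u || x)
    = u && (u || x)
    = u
E2: x || !(!x && x || u) && !x || !u
    = x || !u && !x || !u
    = x || !u
These differ: at u=0, x=0, E1 = 0 but E2 = 1.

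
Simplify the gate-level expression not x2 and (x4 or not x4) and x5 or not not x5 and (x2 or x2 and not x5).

x5

not x2 and (x4 or not x4) and x5 or not not x5 and (x2 or x2 and not x5)
= not x2 and (x4 or not x4) and x5 or not not x5 and x2   (absorption)
= not x2 and x5 or not not x5 and x2   (complement / identity)
= not x2 and x5 or x5 and x2   (double negation)
= x5   (distribution)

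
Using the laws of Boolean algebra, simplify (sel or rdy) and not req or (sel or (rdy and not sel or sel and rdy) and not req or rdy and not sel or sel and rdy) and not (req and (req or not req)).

(sel or rdy) and not req

(sel or rdy) and not req or (sel or (rdy and not sel or sel and rdy) and not req or rdy and not sel or sel and rdy) and not (req and (req or not req))
= (sel or rdy) and not req or (sel or (rdy and not sel or sel and rdy) and not req or rdy and not sel or sel and rdy) and not req
= (sel or rdy) and not req or (sel or rdy and not sel or sel and rdy) and not req
= (sel or rdy) and not req or (sel or rdy) and not req
= (sel or rdy) and not req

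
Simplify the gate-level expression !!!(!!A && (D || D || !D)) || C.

!!!(!!A && (D || D || !D)) || C
= !!!(!!A && (D || !D)) || C
= !!!!!A || C
= !!!A || C
= !A || C

!A || C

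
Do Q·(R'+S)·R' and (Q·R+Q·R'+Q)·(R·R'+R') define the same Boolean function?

Yes

E1: Q·(R'+S)·R'
    = Q·R'   [absorption]
E2: (Q·R+Q·R'+Q)·(R·R'+R')
    = (Q·R+Q·R'+Q)·R'   [complement / identity]
    = (Q+Q)·R'   [distribution]
    = Q·R'   [idempotence]
Both reduce to Q·R', so they are equivalent.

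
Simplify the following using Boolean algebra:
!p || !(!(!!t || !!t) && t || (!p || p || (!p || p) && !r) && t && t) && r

!p || !t && r

!p || !(!(!!t || !!t) && t || (!p || p || (!p || p) && !r) && t && t) && r
= !p || !(!(!!t || !!t) && t || (!p || p) && t && t) && r   — absorption
= !p || !(!t && !t && t || (!p || p) && t && t) && r   — De Morgan
= !p || !(!t && t || (!p || p) && t && t) && r   — idempotence
= !p || !(!t && t || t && t) && r   — complement / identity
= !p || !t && r   — distribution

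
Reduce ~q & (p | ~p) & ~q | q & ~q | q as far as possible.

~q & (p | ~p) & ~q | q & ~q | q
= ~q & ~q | q & ~q | q   [complement / identity]
= ~q | q   [distribution]
= 1   [complement]

1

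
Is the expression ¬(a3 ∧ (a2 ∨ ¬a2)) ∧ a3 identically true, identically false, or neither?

identically false

¬(a3 ∧ (a2 ∨ ¬a2)) ∧ a3
= ¬a3 ∧ a3
= False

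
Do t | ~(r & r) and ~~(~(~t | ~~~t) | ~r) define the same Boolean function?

E1: t | ~(r & r)
    = t | ~r   (idempotence)
E2: ~~(~(~t | ~~~t) | ~r)
    = ~~(~(~t | ~t) | ~r)   (double negation)
    = ~~(~~t | ~r)   (idempotence)
    = ~~t | ~r   (double negation)
    = t | ~r   (double negation)
Both reduce to t | ~r, so they are equivalent.

Yes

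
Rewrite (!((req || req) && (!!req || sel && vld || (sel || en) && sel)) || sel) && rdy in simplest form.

(!req || sel) && rdy

(!((req || req) && (!!req || sel && vld || (sel || en) && sel)) || sel) && rdy
= (!((req || req) && (!!req || sel && vld || sel)) || sel) && rdy   [absorption]
= (!((req || req) && (!!req || sel)) || sel) && rdy   [absorption]
= (!((req || req) && (req || sel)) || sel) && rdy   [double negation]
= (!(req && (req || sel)) || sel) && rdy   [idempotence]
= (!req || sel) && rdy   [absorption]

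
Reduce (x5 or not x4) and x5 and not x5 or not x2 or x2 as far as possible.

True

(x5 or not x4) and x5 and not x5 or not x2 or x2
= x5 and not x5 or not x2 or x2   — absorption
= not x2 or x2   — complement / identity
= True   — complement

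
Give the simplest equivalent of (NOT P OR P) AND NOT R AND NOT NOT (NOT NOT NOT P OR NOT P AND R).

(NOT P OR P) AND NOT R AND NOT NOT (NOT NOT NOT P OR NOT P AND R)
= NOT R AND NOT NOT (NOT NOT NOT P OR NOT P AND R)
= NOT R AND NOT NOT (NOT P OR NOT P AND R)
= NOT R AND NOT NOT NOT P
= NOT R AND NOT P

NOT R AND NOT P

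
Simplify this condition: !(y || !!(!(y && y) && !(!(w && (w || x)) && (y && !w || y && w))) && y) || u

!y || u

!(y || !!(!(y && y) && !(!(w && (w || x)) && (y && !w || y && w))) && y) || u
= !(y || !!(!(y && y) && !(!w && (y && !w || y && w))) && y) || u
= !(y || !!(!(y && y) && !(!w && y)) && y) || u
= !(y || !(y && y || !w && y) && y) || u
= !(y || !((y || !w) && y) && y) || u
= !(y || !y && y) || u
= !y || u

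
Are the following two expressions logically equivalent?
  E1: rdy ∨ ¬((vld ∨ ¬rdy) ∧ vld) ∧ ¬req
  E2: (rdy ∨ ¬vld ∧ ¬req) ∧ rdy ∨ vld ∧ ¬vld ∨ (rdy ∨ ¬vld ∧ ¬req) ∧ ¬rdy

E1: rdy ∨ ¬((vld ∨ ¬rdy) ∧ vld) ∧ ¬req
    = rdy ∨ ¬vld ∧ ¬req   [absorption]
E2: (rdy ∨ ¬vld ∧ ¬req) ∧ rdy ∨ vld ∧ ¬vld ∨ (rdy ∨ ¬vld ∧ ¬req) ∧ ¬rdy
    = (rdy ∨ ¬vld ∧ ¬req) ∧ rdy ∨ (rdy ∨ ¬vld ∧ ¬req) ∧ ¬rdy   [complement / identity]
    = rdy ∨ ¬vld ∧ ¬req   [distribution]
Both reduce to rdy ∨ ¬vld ∧ ¬req, so they are equivalent.

Yes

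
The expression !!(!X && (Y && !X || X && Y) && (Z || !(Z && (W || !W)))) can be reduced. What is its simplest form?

!X && Y

!!(!X && (Y && !X || X && Y) && (Z || !(Z && (W || !W))))
= !!(!X && Y && (Z || !(Z && (W || !W))))   — distribution
= !X && Y && (Z || !(Z && (W || !W)))   — double negation
= !X && Y && (Z || !Z)   — complement / identity
= !X && Y   — complement / identity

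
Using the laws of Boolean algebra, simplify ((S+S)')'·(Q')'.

S·Q

((S+S)')'·(Q')'
= (S')'·(Q')'
= S·(Q')'
= S·Q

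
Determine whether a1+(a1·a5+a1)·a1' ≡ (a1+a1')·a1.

Yes

E1: a1+(a1·a5+a1)·a1'
    = a1+a1·a1'
    = a1
E2: (a1+a1')·a1
    = a1
Both reduce to a1, so they are equivalent.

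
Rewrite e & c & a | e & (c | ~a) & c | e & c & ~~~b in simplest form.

e & c

e & c & a | e & (c | ~a) & c | e & c & ~~~b
= e & c & a | e & c | e & c & ~~~b   (absorption)
= e & c & a | e & c | e & c & ~b   (double negation)
= e & c & a | e & c   (absorption)
= e & c   (absorption)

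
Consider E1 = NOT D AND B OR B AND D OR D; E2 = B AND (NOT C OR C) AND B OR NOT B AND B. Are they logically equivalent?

E1: NOT D AND B OR B AND D OR D
    = B OR D   (distribution)
E2: B AND (NOT C OR C) AND B OR NOT B AND B
    = B AND B OR NOT B AND B   (complement / identity)
    = B   (distribution)
These differ: at B=0, C=0, D=1, E1 = 1 but E2 = 0.

No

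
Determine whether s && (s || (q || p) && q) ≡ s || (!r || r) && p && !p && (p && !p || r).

E1: s && (s || (q || p) && q)
    = s && (s || q)   (absorption)
    = s   (absorption)
E2: s || (!r || r) && p && !p && (p && !p || r)
    = s || p && !p && (p && !p || r)   (complement / identity)
    = s || p && !p   (absorption)
    = s   (complement / identity)
Both reduce to s, so they are equivalent.

Yes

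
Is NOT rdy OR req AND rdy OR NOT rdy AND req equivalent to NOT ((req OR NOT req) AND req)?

E1: NOT rdy OR req AND rdy OR NOT rdy AND req
    = NOT rdy OR req   — distribution
E2: NOT ((req OR NOT req) AND req)
    = NOT req   — complement / identity
These differ: at rdy=1, req=0, E1 = 0 but E2 = 1.

No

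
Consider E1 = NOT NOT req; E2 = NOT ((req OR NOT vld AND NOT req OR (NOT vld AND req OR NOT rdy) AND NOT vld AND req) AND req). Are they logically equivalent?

E1: NOT NOT req
    = req
E2: NOT ((req OR NOT vld AND NOT req OR (NOT vld AND req OR NOT rdy) AND NOT vld AND req) AND req)
    = NOT ((req OR NOT vld AND NOT req OR NOT vld AND req) AND req)
    = NOT ((req OR NOT vld) AND req)
    = NOT req
These differ: at rdy=0, req=0, vld=0, E1 = 0 but E2 = 1.

No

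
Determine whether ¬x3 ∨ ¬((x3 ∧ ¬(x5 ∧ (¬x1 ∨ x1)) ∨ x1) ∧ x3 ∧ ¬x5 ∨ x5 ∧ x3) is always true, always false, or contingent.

¬x3 ∨ ¬((x3 ∧ ¬(x5 ∧ (¬x1 ∨ x1)) ∨ x1) ∧ x3 ∧ ¬x5 ∨ x5 ∧ x3)
= ¬x3 ∨ ¬((x3 ∧ ¬x5 ∨ x1) ∧ x3 ∧ ¬x5 ∨ x5 ∧ x3)   — complement / identity
= ¬x3 ∨ ¬(x3 ∧ ¬x5 ∨ x5 ∧ x3)   — absorption
= ¬x3 ∨ ¬x3   — distribution
= ¬x3   — idempotence
This depends on x3, so it is not a constant.

contingent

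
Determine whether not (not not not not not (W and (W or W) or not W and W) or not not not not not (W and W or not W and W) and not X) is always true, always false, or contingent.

not (not not not not not (W and (W or W) or not W and W) or not not not not not (W and W or not W and W) and not X)
= not (not not not not not (W and W or not W and W) or not not not not not (W and W or not W and W) and not X)   — idempotence
= not not not not not not (W and W or not W and W)   — absorption
= not not not not not not W   — distribution
= not not not not W   — double negation
= not not W   — double negation
= W   — double negation
This depends on W, so it is not a constant.

contingent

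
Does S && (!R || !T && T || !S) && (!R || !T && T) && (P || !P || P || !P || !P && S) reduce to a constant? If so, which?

no

S && (!R || !T && T || !S) && (!R || !T && T) && (P || !P || P || !P || !P && S)
= S && (!R || !T && T) && (P || !P || P || !P || !P && S)   — absorption
= S && !R && (P || !P || P || !P || !P && S)   — complement / identity
= S && !R && (P || !P || P || !P)   — absorption
= S && !R && (P || !P)   — idempotence
= S && !R   — complement / identity
This depends on R, S, so it is not a constant.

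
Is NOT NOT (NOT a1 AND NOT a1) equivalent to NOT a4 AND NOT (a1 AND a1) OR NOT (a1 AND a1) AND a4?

Yes

E1: NOT NOT (NOT a1 AND NOT a1)
    = NOT a1 AND NOT a1   (double negation)
    = NOT a1   (idempotence)
E2: NOT a4 AND NOT (a1 AND a1) OR NOT (a1 AND a1) AND a4
    = NOT (a1 AND a1)   (distribution)
    = NOT a1   (idempotence)
Both reduce to NOT a1, so they are equivalent.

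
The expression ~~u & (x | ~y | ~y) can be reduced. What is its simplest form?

u & (x | ~y)

~~u & (x | ~y | ~y)
= ~~u & (x | ~y)
= u & (x | ~y)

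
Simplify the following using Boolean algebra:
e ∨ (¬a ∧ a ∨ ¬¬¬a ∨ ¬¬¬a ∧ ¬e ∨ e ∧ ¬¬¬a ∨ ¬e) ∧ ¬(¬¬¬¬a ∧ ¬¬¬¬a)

e ∨ (¬a ∧ a ∨ ¬¬¬a ∨ ¬¬¬a ∧ ¬e ∨ e ∧ ¬¬¬a ∨ ¬e) ∧ ¬(¬¬¬¬a ∧ ¬¬¬¬a)
= e ∨ (¬a ∧ a ∨ ¬¬¬a ∨ ¬¬¬a ∧ ¬e ∨ e ∧ ¬¬¬a ∨ ¬e) ∧ (¬¬¬a ∨ ¬¬¬a)   [De Morgan]
= e ∨ (¬a ∧ a ∨ ¬¬¬a ∨ ¬¬¬a ∨ ¬e) ∧ (¬¬¬a ∨ ¬¬¬a)   [distribution]
= e ∨ (¬¬¬a ∨ ¬¬¬a ∨ ¬e) ∧ (¬¬¬a ∨ ¬¬¬a)   [complement / identity]
= e ∨ ¬¬¬a ∨ ¬¬¬a   [absorption]
= e ∨ ¬¬¬a   [idempotence]
= e ∨ ¬a   [double negation]

e ∨ ¬a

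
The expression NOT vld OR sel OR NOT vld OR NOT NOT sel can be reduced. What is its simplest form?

NOT vld OR sel

NOT vld OR sel OR NOT vld OR NOT NOT sel
= NOT vld OR sel OR NOT vld OR sel
= NOT vld OR sel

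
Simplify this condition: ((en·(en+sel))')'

((en·(en+sel))')'
= en·(en+sel)   (double negation)
= en   (absorption)

en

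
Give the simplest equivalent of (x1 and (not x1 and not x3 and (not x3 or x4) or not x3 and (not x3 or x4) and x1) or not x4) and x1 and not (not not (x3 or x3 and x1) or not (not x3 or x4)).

(x1 and (not x1 and not x3 and (not x3 or x4) or not x3 and (not x3 or x4) and x1) or not x4) and x1 and not (not not (x3 or x3 and x1) or not (not x3 or x4))
= (x1 and not x3 and (not x3 or x4) or not x4) and x1 and not (not not (x3 or x3 and x1) or not (not x3 or x4))   [distribution]
= (x1 and not x3 and (not x3 or x4) or not x4) and x1 and not (x3 or x3 and x1) and (not x3 or x4)   [De Morgan]
= (x1 and not x3 and (not x3 or x4) or not x4) and x1 and not x3 and (not x3 or x4)   [absorption]
= x1 and not x3 and (not x3 or x4)   [absorption]
= x1 and not x3   [absorption]

x1 and not x3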